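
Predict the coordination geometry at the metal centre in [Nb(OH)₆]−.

octahedral

Summing ligand charges against the −1 overall charge gives an oxidation state of +5 for niobium.
Group 5 minus oxidation state 5 gives a d⁰ configuration.
Coordination number: 6.
Six donors around a single metal centre give an octahedral coordination sphere.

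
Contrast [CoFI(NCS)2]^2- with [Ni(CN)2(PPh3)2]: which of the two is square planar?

For [CoFI(NCS)2]^2-: Each fluoride is −1; each iodide is −1; each isothiocyanate is −1; balancing the −2 overall charge requires Co(II). Co sits in group 9, so the d-electron count is 9 − 2 = 7. For a high-spin 3d d⁷ ion with weak-field ligands the small Δₜ gives little square-planar CFSE advantage, so four ligands adopt the sterically favoured tetrahedral geometry. → tetrahedral.
For [Ni(CN)2(PPh3)2]: Ligand charges: each cyanide is −1; triphenylphosphine is neutral. With an overall charge of 0 the nickel centre must be in the +2 oxidation state. Ni sits in group 10, so the d-electron count is 10 − 2 = 8. Cyanide and triphenylphosphine are strong-field ligands (high in the spectrochemical series). A 3d d⁸ ion with strong-field ligands gains enough CFSE to favour square planar over tetrahedral. → square planar.

[Ni(CN)2(PPh3)2]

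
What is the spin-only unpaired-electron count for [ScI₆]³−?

Summing ligand charges against the −3 overall charge gives an oxidation state of +3 for scandium.
Sc sits in group 3, so the d-electron count is 3 − 3 = 0.
In an octahedral field the d⁰ configuration is t₂g⁰e_g⁰, giving 0 unpaired electrons.

0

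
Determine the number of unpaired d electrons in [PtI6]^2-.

0

Summing ligand charges against the −2 overall charge gives an oxidation state of +4 for platinum.
Platinum is a group-10 element; Pt(IV) is therefore d⁶.
The spin state decides the count: a 5d ion has a large Δₒ and is invariably low-spin.
An octahedral low-spin d⁶ ion is t₂g⁶e_g⁰, giving 0 unpaired electrons.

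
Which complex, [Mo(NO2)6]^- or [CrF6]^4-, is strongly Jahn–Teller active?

[CrF6]^4-

[Mo(NO2)6]^-: Ligand charges: each nitro (N-bound nitrite) is −1. With an overall charge of −1 the molybdenum centre must be in the +5 oxidation state. Molybdenum is a group-6 element; Mo(V) is therefore d¹. The d¹ configuration leaves the e_g set evenly filled (or empty) — no strong Jahn–Teller driving force.
[CrF6]^4-: Summing ligand charges against the −4 overall charge gives an oxidation state of +2 for chromium. Group 6 minus oxidation state 2 gives a d⁴ configuration. Fluoride is a weak-field ligand for a first-row metal, so the complex is high-spin. The t₂g³e_g¹ (high-spin) configuration has an unevenly filled e_g set; the Jahn–Teller theorem predicts a tetragonal distortion (typically axial elongation) to lift the degeneracy.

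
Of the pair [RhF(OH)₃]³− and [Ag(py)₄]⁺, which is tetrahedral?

[Ag(py)₄]⁺

For [RhF(OH)₃]³−: Ligand charges: each fluoride is −1; each hydroxide is −1. With an overall charge of −3 the rhodium centre must be in the +1 oxidation state. Group 9 minus oxidation state 1 gives a d⁸ configuration. A 4d d⁸ ion has a large crystal-field splitting; square planar leaves the high-energy d_{x²−y²} orbital empty and maximises CFSE. → square planar.
For [Ag(py)₄]⁺: Ligand charges: pyridine is neutral. With an overall charge of +1 the silver centre must be in the +1 oxidation state. Group 11 minus oxidation state 1 gives a d¹⁰ configuration. A d¹⁰ ion has no crystal-field stabilisation preference between square planar and tetrahedral, so four ligands adopt the sterically favoured tetrahedral geometry. → tetrahedral.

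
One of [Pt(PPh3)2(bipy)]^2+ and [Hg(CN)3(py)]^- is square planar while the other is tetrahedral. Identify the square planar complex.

[Pt(PPh3)2(bipy)]^2+

For [Pt(PPh3)2(bipy)]^2+: Summing ligand charges against the +2 overall charge gives an oxidation state of +2 for platinum. Platinum is a group-10 element; Pt(II) is therefore d⁸. A 5d d⁸ ion has a large crystal-field splitting; square planar leaves the high-energy d_{x²−y²} orbital empty and maximises CFSE. → square planar.
For [Hg(CN)3(py)]^-: Each cyanide is −1; pyridine is neutral; balancing the −1 overall charge requires Hg(II). Hg sits in group 12, so the d-electron count is 12 − 2 = 10. A d¹⁰ ion has no crystal-field stabilisation preference between square planar and tetrahedral, so four ligands adopt the sterically favoured tetrahedral geometry. → tetrahedral.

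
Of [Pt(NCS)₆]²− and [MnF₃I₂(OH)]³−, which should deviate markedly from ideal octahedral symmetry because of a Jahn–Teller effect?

[Pt(NCS)₆]²−: Ligand charges: each isothiocyanate is −1. With an overall charge of −2 the platinum centre must be in the +4 oxidation state. Group 10 minus oxidation state 4 gives a d⁶ configuration. A 5d ion has a large Δₒ and is invariably low-spin. The d⁶ configuration leaves the e_g set evenly filled (or empty) — no strong Jahn–Teller driving force.
[MnF₃I₂(OH)]³−: Ligand charges: each fluoride is −1; each iodide is −1; each hydroxide is −1. With an overall charge of −3 the manganese centre must be in the +3 oxidation state. Manganese is a group-7 element; Mn(III) is therefore d⁴. Fluoride, hydroxide, and iodide are weak-field ligands for a first-row metal, so the complex is high-spin. The t₂g³e_g¹ (high-spin) configuration has an unevenly filled e_g set; the Jahn–Teller theorem predicts a tetragonal distortion (typically axial elongation) to lift the degeneracy.

[MnF₃I₂(OH)]³−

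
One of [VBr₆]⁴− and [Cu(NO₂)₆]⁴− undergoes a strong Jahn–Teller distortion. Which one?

[Cu(NO₂)₆]⁴−

[VBr₆]⁴−: Ligand charges: each bromide is −1. With an overall charge of −4 the vanadium centre must be in the +2 oxidation state. Vanadium is a group-5 element; V(II) is therefore d³. The d³ configuration leaves the e_g set evenly filled (or empty) — no strong Jahn–Teller driving force.
[Cu(NO₂)₆]⁴−: Ligand charges: each nitro (N-bound nitrite) is −1. With an overall charge of −4 the copper centre must be in the +2 oxidation state. Group 11 minus oxidation state 2 gives a d⁹ configuration. The t₂g⁶e_g³ configuration has an unevenly filled e_g set; the Jahn–Teller theorem predicts a tetragonal distortion (typically axial elongation) to lift the degeneracy.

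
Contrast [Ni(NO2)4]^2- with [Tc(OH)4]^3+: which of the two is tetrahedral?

For [Ni(NO2)4]^2-: Summing ligand charges against the −2 overall charge gives an oxidation state of +2 for nickel. Ni sits in group 10, so the d-electron count is 10 − 2 = 8. Nitro (N-bound nitrite) is a strong-field ligand (high in the spectrochemical series). A 3d d⁸ ion with strong-field ligands gains enough CFSE to favour square planar over tetrahedral. → square planar.
For [Tc(OH)4]^3+: Summing ligand charges against the +3 overall charge gives an oxidation state of +7 for technetium. Technetium is a group-7 element; Tc(VII) is therefore d⁰. A d⁰ ion has no crystal-field stabilisation preference between square planar and tetrahedral, so four ligands adopt the sterically favoured tetrahedral geometry. → tetrahedral.

[Tc(OH)4]^3+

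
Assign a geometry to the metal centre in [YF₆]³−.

octahedral

Summing ligand charges against the −3 overall charge gives an oxidation state of +3 for yttrium.
Group 3 minus oxidation state 3 gives a d⁰ configuration.
With 6 monodentate ligands the coordination number is 6.
Six donors around a single metal centre give an octahedral coordination sphere.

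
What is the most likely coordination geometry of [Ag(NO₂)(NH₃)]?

linear

Ligand charges: each nitro (N-bound nitrite) is −1; ammonia is neutral. With an overall charge of 0 the silver centre must be in the +1 oxidation state.
Group 11 minus oxidation state 1 gives a d¹⁰ configuration.
Coordination number: 2.
A d¹⁰ ion with only two ligands adopts a linear arrangement (sp hybridisation; no CFSE preference).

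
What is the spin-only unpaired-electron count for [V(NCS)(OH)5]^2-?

1

Ligand charges: each isothiocyanate is −1; each hydroxide is −1. With an overall charge of −2 the vanadium centre must be in the +4 oxidation state.
Group 5 minus oxidation state 4 gives a d¹ configuration.
In an octahedral field the d¹ configuration is t₂g¹e_g⁰ (only one arrangement possible), giving 1 unpaired electron.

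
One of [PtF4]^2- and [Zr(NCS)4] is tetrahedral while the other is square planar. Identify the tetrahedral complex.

[Zr(NCS)4]

For [PtF4]^2-: Summing ligand charges against the −2 overall charge gives an oxidation state of +2 for platinum. Platinum is a group-10 element; Pt(II) is therefore d⁸. A 5d d⁸ ion has a large crystal-field splitting; square planar leaves the high-energy d_{x²−y²} orbital empty and maximises CFSE. → square planar.
For [Zr(NCS)4]: Each isothiocyanate is −1; balancing the 0 overall charge requires Zr(IV). Zr sits in group 4, so the d-electron count is 4 − 4 = 0. A d⁰ ion has no crystal-field stabilisation preference between square planar and tetrahedral, so four ligands adopt the sterically favoured tetrahedral geometry. → tetrahedral.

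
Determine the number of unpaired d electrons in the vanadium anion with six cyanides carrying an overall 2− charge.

1

Summing ligand charges against the −2 overall charge gives an oxidation state of +4 for vanadium.
Group 5 minus oxidation state 4 gives a d¹ configuration.
In an octahedral field the d¹ configuration is t₂g¹e_g⁰ (only one arrangement possible), giving 1 unpaired electron.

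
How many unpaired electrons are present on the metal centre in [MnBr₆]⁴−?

Each bromide is −1; balancing the −4 overall charge requires Mn(II).
Group 7 minus oxidation state 2 gives a d⁵ configuration.
The spin state decides the count: Bromide is a weak-field ligand for a first-row metal, so the complex is high-spin.
An octahedral high-spin d⁵ ion is t₂g³e_g², giving 5 unpaired electrons.

5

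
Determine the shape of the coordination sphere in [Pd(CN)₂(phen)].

Each cyanide is −1; 1,10-phenanthroline is neutral; balancing the 0 overall charge requires Pd(II).
Palladium is a group-10 element; Pd(II) is therefore d⁸.
Counting donor atoms: 2×cyanide (monodentate) → 2 donors; 1×1,10-phenanthroline (bidentate) → 2 donors. Coordination number = 4.
A 4d d⁸ ion has a large crystal-field splitting; square planar leaves the high-energy d_{x²−y²} orbital empty and maximises CFSE.

square planar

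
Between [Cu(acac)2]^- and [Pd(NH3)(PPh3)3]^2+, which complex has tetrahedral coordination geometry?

For [Cu(acac)2]^-: Summing ligand charges against the −1 overall charge gives an oxidation state of +1 for copper. Copper is a group-11 element; Cu(I) is therefore d¹⁰. A d¹⁰ ion has no crystal-field stabilisation preference between square planar and tetrahedral, so four ligands adopt the sterically favoured tetrahedral geometry. → tetrahedral.
For [Pd(NH3)(PPh3)3]^2+: Ligand charges: ammonia is neutral; triphenylphosphine is neutral. With an overall charge of +2 the palladium centre must be in the +2 oxidation state. Pd sits in group 10, so the d-electron count is 10 − 2 = 8. A 4d d⁸ ion has a large crystal-field splitting; square planar leaves the high-energy d_{x²−y²} orbital empty and maximises CFSE. → square planar.

[Cu(acac)2]^-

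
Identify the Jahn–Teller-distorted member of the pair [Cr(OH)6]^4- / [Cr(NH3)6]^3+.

[Cr(OH)6]^4-

[Cr(OH)6]^4-: Each hydroxide is −1; balancing the −4 overall charge requires Cr(II). Group 6 minus oxidation state 2 gives a d⁴ configuration. Hydroxide is a weak-field ligand for a first-row metal, so the complex is high-spin. The t₂g³e_g¹ (high-spin) configuration has an unevenly filled e_g set; the Jahn–Teller theorem predicts a tetragonal distortion (typically axial elongation) to lift the degeneracy.
[Cr(NH3)6]^3+: Summing ligand charges against the +3 overall charge gives an oxidation state of +3 for chromium. Chromium is a group-6 element; Cr(III) is therefore d³. The d³ configuration leaves the e_g set evenly filled (or empty) — no strong Jahn–Teller driving force.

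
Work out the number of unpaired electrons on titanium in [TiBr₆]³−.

Each bromide is −1; balancing the −3 overall charge requires Ti(III).
Group 4 minus oxidation state 3 gives a d¹ configuration.
In an octahedral field the d¹ configuration is t₂g¹e_g⁰ (only one arrangement possible), giving 1 unpaired electron.

1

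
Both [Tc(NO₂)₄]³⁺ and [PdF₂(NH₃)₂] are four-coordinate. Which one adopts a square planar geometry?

For [Tc(NO₂)₄]³⁺: Ligand charges: each nitro (N-bound nitrite) is −1. With an overall charge of +3 the technetium centre must be in the +7 oxidation state. Technetium is a group-7 element; Tc(VII) is therefore d⁰. A d⁰ ion has no crystal-field stabilisation preference between square planar and tetrahedral, so four ligands adopt the sterically favoured tetrahedral geometry. → tetrahedral.
For [PdF₂(NH₃)₂]: Each fluoride is −1; ammonia is neutral; balancing the 0 overall charge requires Pd(II). Pd sits in group 10, so the d-electron count is 10 − 2 = 8. A 4d d⁸ ion has a large crystal-field splitting; square planar leaves the high-energy d_{x²−y²} orbital empty and maximises CFSE. → square planar.

[PdF₂(NH₃)₂]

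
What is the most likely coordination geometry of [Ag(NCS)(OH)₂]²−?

trigonal planar

Ligand charges: each isothiocyanate is −1; each hydroxide is −1. With an overall charge of −2 the silver centre must be in the +1 oxidation state.
Group 11 minus oxidation state 1 gives a d¹⁰ configuration.
Coordination number: 3.
Three ligands around a d¹⁰ centre minimise repulsion in a trigonal-planar arrangement.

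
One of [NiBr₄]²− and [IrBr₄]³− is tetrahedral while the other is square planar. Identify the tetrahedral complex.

[NiBr₄]²−

For [NiBr₄]²−: Ligand charges: each bromide is −1. With an overall charge of −2 the nickel centre must be in the +2 oxidation state. Group 10 minus oxidation state 2 gives a d⁸ configuration. Bromide is a weak-field ligand. With weak-field ligands the CFSE gain from square planar is small, so a 3d d⁸ ion takes the sterically preferred tetrahedral geometry. → tetrahedral.
For [IrBr₄]³−: Ligand charges: each bromide is −1. With an overall charge of −3 the iridium centre must be in the +1 oxidation state. Ir sits in group 9, so the d-electron count is 9 − 1 = 8. A 5d d⁸ ion has a large crystal-field splitting; square planar leaves the high-energy d_{x²−y²} orbital empty and maximises CFSE. → square planar.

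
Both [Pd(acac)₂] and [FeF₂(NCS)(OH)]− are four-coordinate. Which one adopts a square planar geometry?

[Pd(acac)₂]

For [Pd(acac)₂]: Ligand charges: each acetylacetonate is −1. With an overall charge of 0 the palladium centre must be in the +2 oxidation state. Group 10 minus oxidation state 2 gives a d⁸ configuration. A 4d d⁸ ion has a large crystal-field splitting; square planar leaves the high-energy d_{x²−y²} orbital empty and maximises CFSE. → square planar.
For [FeF₂(NCS)(OH)]−: Each fluoride is −1; each isothiocyanate is −1; each hydroxide is −1; balancing the −1 overall charge requires Fe(III). Iron is a group-8 element; Fe(III) is therefore d⁵. A high-spin d⁵ ion has zero CFSE in either geometry, so four ligands adopt the sterically favoured tetrahedral geometry. → tetrahedral.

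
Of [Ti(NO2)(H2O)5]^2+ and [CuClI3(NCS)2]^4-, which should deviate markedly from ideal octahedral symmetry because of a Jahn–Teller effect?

[Ti(NO2)(H2O)5]^2+: Ligand charges: each nitro (N-bound nitrite) is −1; water is neutral. With an overall charge of +2 the titanium centre must be in the +3 oxidation state. Ti sits in group 4, so the d-electron count is 4 − 3 = 1. The d¹ configuration leaves the e_g set evenly filled (or empty) — no strong Jahn–Teller driving force.
[CuClI3(NCS)2]^4-: Ligand charges: each chloride is −1; each iodide is −1; each isothiocyanate is −1. With an overall charge of −4 the copper centre must be in the +2 oxidation state. Group 11 minus oxidation state 2 gives a d⁹ configuration. The t₂g⁶e_g³ configuration has an unevenly filled e_g set; the Jahn–Teller theorem predicts a tetragonal distortion (typically axial elongation) to lift the degeneracy.

[CuClI3(NCS)2]^4-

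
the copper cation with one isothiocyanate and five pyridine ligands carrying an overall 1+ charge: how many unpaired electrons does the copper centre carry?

1 unpaired electron

Each isothiocyanate is −1; pyridine is neutral; balancing the +1 overall charge requires Cu(II).
Cu sits in group 11, so the d-electron count is 11 − 2 = 9.
In an octahedral field the d⁹ configuration is t₂g⁶e_g³ (only one arrangement possible), giving 1 unpaired electron.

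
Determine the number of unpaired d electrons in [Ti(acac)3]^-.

Each acetylacetonate is −1; balancing the −1 overall charge requires Ti(II).
Ti sits in group 4, so the d-electron count is 4 − 2 = 2.
Counting donor atoms: 3×acetylacetonate (bidentate) → 6 donors. Coordination number = 6.
In an octahedral field the d² configuration is t₂g²e_g⁰ (only one arrangement possible), giving 2 unpaired electrons.

2 unpaired electrons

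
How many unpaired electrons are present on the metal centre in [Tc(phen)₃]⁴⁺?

Ligand charges: 1,10-phenanthroline is neutral. With an overall charge of +4 the technetium centre must be in the +4 oxidation state.
Group 7 minus oxidation state 4 gives a d³ configuration.
Counting donor atoms: 3×1,10-phenanthroline (bidentate) → 6 donors. Coordination number = 6.
In an octahedral field the d³ configuration is t₂g³e_g⁰ (only one arrangement possible), giving 3 unpaired electrons.

3 unpaired electrons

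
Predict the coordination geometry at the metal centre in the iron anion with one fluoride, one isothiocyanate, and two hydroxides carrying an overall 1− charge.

tetrahedral

Ligand charges: each fluoride is −1; each isothiocyanate is −1; each hydroxide is −1. With an overall charge of −1 the iron centre must be in the +3 oxidation state.
Group 8 minus oxidation state 3 gives a d⁵ configuration.
With 4 monodentate ligands the coordination number is 4.
Fluoride, hydroxide, and isothiocyanate are weak-field ligands.
A high-spin d⁵ ion has zero CFSE in either geometry, so four ligands adopt the sterically favoured tetrahedral geometry.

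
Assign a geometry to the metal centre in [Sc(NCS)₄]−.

tetrahedral

Each isothiocyanate is −1; balancing the −1 overall charge requires Sc(III).
Scandium is a group-3 element; Sc(III) is therefore d⁰.
With 4 monodentate ligands the coordination number is 4.
A d⁰ ion has no crystal-field stabilisation preference between square planar and tetrahedral, so four ligands adopt the sterically favoured tetrahedral geometry.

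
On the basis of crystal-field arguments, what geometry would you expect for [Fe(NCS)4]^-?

Each isothiocyanate is −1; balancing the −1 overall charge requires Fe(III).
Fe sits in group 8, so the d-electron count is 8 − 3 = 5.
With 4 monodentate ligands the coordination number is 4.
Isothiocyanate is a weak-field ligand.
A high-spin d⁵ ion has zero CFSE in either geometry, so four ligands adopt the sterically favoured tetrahedral geometry.

tetrahedral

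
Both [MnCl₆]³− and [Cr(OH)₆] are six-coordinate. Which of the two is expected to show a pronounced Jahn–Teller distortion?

[MnCl₆]³−

[MnCl₆]³−: Summing ligand charges against the −3 overall charge gives an oxidation state of +3 for manganese. Manganese is a group-7 element; Mn(III) is therefore d⁴. Chloride is a weak-field ligand for a first-row metal, so the complex is high-spin. The t₂g³e_g¹ (high-spin) configuration has an unevenly filled e_g set; the Jahn–Teller theorem predicts a tetragonal distortion (typically axial elongation) to lift the degeneracy.
[Cr(OH)₆]: Ligand charges: each hydroxide is −1. With an overall charge of 0 the chromium centre must be in the +6 oxidation state. Cr sits in group 6, so the d-electron count is 6 − 6 = 0. The d⁰ configuration leaves the e_g set evenly filled (or empty) — no strong Jahn–Teller driving force.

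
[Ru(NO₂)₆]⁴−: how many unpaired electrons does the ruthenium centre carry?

0 unpaired electrons

Ligand charges: each nitro (N-bound nitrite) is −1. With an overall charge of −4 the ruthenium centre must be in the +2 oxidation state.
Group 8 minus oxidation state 2 gives a d⁶ configuration.
The spin state decides the count: a 4d ion has a large Δₒ and is invariably low-spin.
An octahedral low-spin d⁶ ion is t₂g⁶e_g⁰, giving 0 unpaired electrons.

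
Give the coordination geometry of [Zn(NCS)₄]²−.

tetrahedral

Each isothiocyanate is −1; balancing the −2 overall charge requires Zn(II).
Group 12 minus oxidation state 2 gives a d¹⁰ configuration.
With 4 monodentate ligands the coordination number is 4.
A d¹⁰ ion has no crystal-field stabilisation preference between square planar and tetrahedral, so four ligands adopt the sterically favoured tetrahedral geometry.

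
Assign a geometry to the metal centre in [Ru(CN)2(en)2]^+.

Summing ligand charges against the +1 overall charge gives an oxidation state of +3 for ruthenium.
Group 8 minus oxidation state 3 gives a d⁵ configuration.
Counting donor atoms: 2×cyanide (monodentate) → 2 donors; 2×ethylenediamine (bidentate) → 4 donors. Coordination number = 6.
Six donors around a single metal centre give an octahedral coordination sphere.

octahedral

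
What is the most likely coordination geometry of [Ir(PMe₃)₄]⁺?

square planar

Trimethylphosphine is neutral; balancing the +1 overall charge requires Ir(I).
Iridium is a group-9 element; Ir(I) is therefore d⁸.
With 4 monodentate ligands the coordination number is 4.
A 5d d⁸ ion has a large crystal-field splitting; square planar leaves the high-energy d_{x²−y²} orbital empty and maximises CFSE.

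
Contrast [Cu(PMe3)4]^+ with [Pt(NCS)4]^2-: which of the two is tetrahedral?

[Cu(PMe3)4]^+

For [Cu(PMe3)4]^+: Ligand charges: trimethylphosphine is neutral. With an overall charge of +1 the copper centre must be in the +1 oxidation state. Copper is a group-11 element; Cu(I) is therefore d¹⁰. A d¹⁰ ion has no crystal-field stabilisation preference between square planar and tetrahedral, so four ligands adopt the sterically favoured tetrahedral geometry. → tetrahedral.
For [Pt(NCS)4]^2-: Each isothiocyanate is −1; balancing the −2 overall charge requires Pt(II). Group 10 minus oxidation state 2 gives a d⁸ configuration. A 5d d⁸ ion has a large crystal-field splitting; square planar leaves the high-energy d_{x²−y²} orbital empty and maximises CFSE. → square planar.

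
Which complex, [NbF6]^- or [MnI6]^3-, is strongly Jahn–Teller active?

[MnI6]^3-

[NbF6]^-: Ligand charges: each fluoride is −1. With an overall charge of −1 the niobium centre must be in the +5 oxidation state. Niobium is a group-5 element; Nb(V) is therefore d⁰. The d⁰ configuration leaves the e_g set evenly filled (or empty) — no strong Jahn–Teller driving force.
[MnI6]^3-: Ligand charges: each iodide is −1. With an overall charge of −3 the manganese centre must be in the +3 oxidation state. Manganese is a group-7 element; Mn(III) is therefore d⁴. Iodide is a weak-field ligand for a first-row metal, so the complex is high-spin. The t₂g³e_g¹ (high-spin) configuration has an unevenly filled e_g set; the Jahn–Teller theorem predicts a tetragonal distortion (typically axial elongation) to lift the degeneracy.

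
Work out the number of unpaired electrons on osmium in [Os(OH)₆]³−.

1

Each hydroxide is −1; balancing the −3 overall charge requires Os(III).
Osmium is a group-8 element; Os(III) is therefore d⁵.
The spin state decides the count: a 5d ion has a large Δₒ and is invariably low-spin.
An octahedral low-spin d⁵ ion is t₂g⁵e_g⁰, giving 1 unpaired electron.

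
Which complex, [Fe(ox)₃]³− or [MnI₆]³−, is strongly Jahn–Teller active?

[Fe(ox)₃]³−: Summing ligand charges against the −3 overall charge gives an oxidation state of +3 for iron. Group 8 minus oxidation state 3 gives a d⁵ configuration. Oxalate is a weak-field ligand for a first-row metal, so the complex is high-spin. The d⁵ configuration leaves the e_g set evenly filled (or empty) — no strong Jahn–Teller driving force.
[MnI₆]³−: Each iodide is −1; balancing the −3 overall charge requires Mn(III). Manganese is a group-7 element; Mn(III) is therefore d⁴. Iodide is a weak-field ligand for a first-row metal, so the complex is high-spin. The t₂g³e_g¹ (high-spin) configuration has an unevenly filled e_g set; the Jahn–Teller theorem predicts a tetragonal distortion (typically axial elongation) to lift the degeneracy.

[MnI₆]³−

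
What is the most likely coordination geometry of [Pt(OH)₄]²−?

Summing ligand charges against the −2 overall charge gives an oxidation state of +2 for platinum.
Platinum is a group-10 element; Pt(II) is therefore d⁸.
Coordination number: 4.
A 5d d⁸ ion has a large crystal-field splitting; square planar leaves the high-energy d_{x²−y²} orbital empty and maximises CFSE.

square planar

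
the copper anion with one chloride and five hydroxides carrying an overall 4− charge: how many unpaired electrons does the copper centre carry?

Each chloride is −1; each hydroxide is −1; balancing the −4 overall charge requires Cu(II).
Copper is a group-11 element; Cu(II) is therefore d⁹.
In an octahedral field the d⁹ configuration is t₂g⁶e_g³ (only one arrangement possible), giving 1 unpaired electron.

1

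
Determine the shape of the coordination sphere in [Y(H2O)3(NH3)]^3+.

Water is neutral; ammonia is neutral; balancing the +3 overall charge requires Y(III).
Y sits in group 3, so the d-electron count is 3 − 3 = 0.
With 4 monodentate ligands the coordination number is 4.
A d⁰ ion has no crystal-field stabilisation preference between square planar and tetrahedral, so four ligands adopt the sterically favoured tetrahedral geometry.

tetrahedral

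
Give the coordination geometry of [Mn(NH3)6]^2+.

Ammonia is neutral; balancing the +2 overall charge requires Mn(II).
Group 7 minus oxidation state 2 gives a d⁵ configuration.
With 6 monodentate ligands the coordination number is 6.
Six donors around a single metal centre give an octahedral coordination sphere.

octahedral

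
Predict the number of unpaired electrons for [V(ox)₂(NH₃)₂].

1 unpaired electron

Each oxalate is −2; ammonia is neutral; balancing the 0 overall charge requires V(IV).
V sits in group 5, so the d-electron count is 5 − 4 = 1.
Counting donor atoms: 2×oxalate (bidentate) → 4 donors; 2×ammonia (monodentate) → 2 donors. Coordination number = 6.
In an octahedral field the d¹ configuration is t₂g¹e_g⁰ (only one arrangement possible), giving 1 unpaired electron.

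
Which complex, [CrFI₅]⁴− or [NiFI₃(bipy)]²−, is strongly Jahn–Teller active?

[CrFI₅]⁴−: Summing ligand charges against the −4 overall charge gives an oxidation state of +2 for chromium. Group 6 minus oxidation state 2 gives a d⁴ configuration. Fluoride and iodide are weak-field ligands for a first-row metal, so the complex is high-spin. The t₂g³e_g¹ (high-spin) configuration has an unevenly filled e_g set; the Jahn–Teller theorem predicts a tetragonal distortion (typically axial elongation) to lift the degeneracy.
[NiFI₃(bipy)]²−: Ligand charges: each fluoride is −1; each iodide is −1; 2,2′-bipyridine is neutral. With an overall charge of −2 the nickel centre must be in the +2 oxidation state. Nickel is a group-10 element; Ni(II) is therefore d⁸. The d⁸ configuration leaves the e_g set evenly filled (or empty) — no strong Jahn–Teller driving force.

[CrFI₅]⁴−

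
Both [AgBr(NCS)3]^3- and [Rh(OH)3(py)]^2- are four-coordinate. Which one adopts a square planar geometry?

For [AgBr(NCS)3]^3-: Each bromide is −1; each isothiocyanate is −1; balancing the −3 overall charge requires Ag(I). Group 11 minus oxidation state 1 gives a d¹⁰ configuration. A d¹⁰ ion has no crystal-field stabilisation preference between square planar and tetrahedral, so four ligands adopt the sterically favoured tetrahedral geometry. → tetrahedral.
For [Rh(OH)3(py)]^2-: Each hydroxide is −1; pyridine is neutral; balancing the −2 overall charge requires Rh(I). Rh sits in group 9, so the d-electron count is 9 − 1 = 8. A 4d d⁸ ion has a large crystal-field splitting; square planar leaves the high-energy d_{x²−y²} orbital empty and maximises CFSE. → square planar.

[Rh(OH)3(py)]^2-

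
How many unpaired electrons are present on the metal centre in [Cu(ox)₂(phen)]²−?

1

Ligand charges: each oxalate is −2; 1,10-phenanthroline is neutral. With an overall charge of −2 the copper centre must be in the +2 oxidation state.
Copper is a group-11 element; Cu(II) is therefore d⁹.
Counting donor atoms: 2×oxalate (bidentate) → 4 donors; 1×1,10-phenanthroline (bidentate) → 2 donors. Coordination number = 6.
In an octahedral field the d⁹ configuration is t₂g⁶e_g³ (only one arrangement possible), giving 1 unpaired electron.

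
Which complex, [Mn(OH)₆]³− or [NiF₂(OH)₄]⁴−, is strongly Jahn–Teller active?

[Mn(OH)₆]³−: Summing ligand charges against the −3 overall charge gives an oxidation state of +3 for manganese. Group 7 minus oxidation state 3 gives a d⁴ configuration. Hydroxide is a weak-field ligand for a first-row metal, so the complex is high-spin. The t₂g³e_g¹ (high-spin) configuration has an unevenly filled e_g set; the Jahn–Teller theorem predicts a tetragonal distortion (typically axial elongation) to lift the degeneracy.
[NiF₂(OH)₄]⁴−: Each fluoride is −1; each hydroxide is −1; balancing the −4 overall charge requires Ni(II). Nickel is a group-10 element; Ni(II) is therefore d⁸. The d⁸ configuration leaves the e_g set evenly filled (or empty) — no strong Jahn–Teller driving force.

[Mn(OH)₆]³−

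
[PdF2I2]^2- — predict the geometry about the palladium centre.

Ligand charges: each fluoride is −1; each iodide is −1. With an overall charge of −2 the palladium centre must be in the +2 oxidation state.
Pd sits in group 10, so the d-electron count is 10 − 2 = 8.
Coordination number: 4.
A 4d d⁸ ion has a large crystal-field splitting; square planar leaves the high-energy d_{x²−y²} orbital empty and maximises CFSE.

square planar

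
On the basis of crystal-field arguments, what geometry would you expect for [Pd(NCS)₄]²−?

Ligand charges: each isothiocyanate is −1. With an overall charge of −2 the palladium centre must be in the +2 oxidation state.
Palladium is a group-10 element; Pd(II) is therefore d⁸.
With 4 monodentate ligands the coordination number is 4.
A 4d d⁸ ion has a large crystal-field splitting; square planar leaves the high-energy d_{x²−y²} orbital empty and maximises CFSE.

square planar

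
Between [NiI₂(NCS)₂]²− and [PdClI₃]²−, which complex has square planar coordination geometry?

For [NiI₂(NCS)₂]²−: Ligand charges: each iodide is −1; each isothiocyanate is −1. With an overall charge of −2 the nickel centre must be in the +2 oxidation state. Group 10 minus oxidation state 2 gives a d⁸ configuration. Iodide and isothiocyanate are weak-field ligands. With weak-field ligands the CFSE gain from square planar is small, so a 3d d⁸ ion takes the sterically preferred tetrahedral geometry. → tetrahedral.
For [PdClI₃]²−: Summing ligand charges against the −2 overall charge gives an oxidation state of +2 for palladium. Pd sits in group 10, so the d-electron count is 10 − 2 = 8. A 4d d⁸ ion has a large crystal-field splitting; square planar leaves the high-energy d_{x²−y²} orbital empty and maximises CFSE. → square planar.

[PdClI₃]²−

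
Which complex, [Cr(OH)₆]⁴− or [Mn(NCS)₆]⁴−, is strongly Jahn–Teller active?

[Cr(OH)₆]⁴−

[Cr(OH)₆]⁴−: Each hydroxide is −1; balancing the −4 overall charge requires Cr(II). Cr sits in group 6, so the d-electron count is 6 − 2 = 4. Hydroxide is a weak-field ligand for a first-row metal, so the complex is high-spin. The t₂g³e_g¹ (high-spin) configuration has an unevenly filled e_g set; the Jahn–Teller theorem predicts a tetragonal distortion (typically axial elongation) to lift the degeneracy.
[Mn(NCS)₆]⁴−: Summing ligand charges against the −4 overall charge gives an oxidation state of +2 for manganese. Group 7 minus oxidation state 2 gives a d⁵ configuration. Isothiocyanate is a weak-field ligand for a first-row metal, so the complex is high-spin. The d⁵ configuration leaves the e_g set evenly filled (or empty) — no strong Jahn–Teller driving force.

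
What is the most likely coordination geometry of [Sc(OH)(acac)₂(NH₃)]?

Each hydroxide is −1; each acetylacetonate is −1; ammonia is neutral; balancing the 0 overall charge requires Sc(III).
Sc sits in group 3, so the d-electron count is 3 − 3 = 0.
Counting donor atoms: 1×hydroxide (monodentate) → 1 donor; 2×acetylacetonate (bidentate) → 4 donors; 1×ammonia (monodentate) → 1 donor. Coordination number = 6.
Six donors around a single metal centre give an octahedral coordination sphere.

octahedral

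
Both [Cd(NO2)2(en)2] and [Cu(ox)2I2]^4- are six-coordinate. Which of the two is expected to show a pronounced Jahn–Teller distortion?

[Cd(NO2)2(en)2]: Ligand charges: each nitro (N-bound nitrite) is −1; ethylenediamine is neutral. With an overall charge of 0 the cadmium centre must be in the +2 oxidation state. Group 12 minus oxidation state 2 gives a d¹⁰ configuration. The d¹⁰ configuration leaves the e_g set evenly filled (or empty) — no strong Jahn–Teller driving force.
[Cu(ox)2I2]^4-: Summing ligand charges against the −4 overall charge gives an oxidation state of +2 for copper. Group 11 minus oxidation state 2 gives a d⁹ configuration. The t₂g⁶e_g³ configuration has an unevenly filled e_g set; the Jahn–Teller theorem predicts a tetragonal distortion (typically axial elongation) to lift the degeneracy.

[Cu(ox)2I2]^4-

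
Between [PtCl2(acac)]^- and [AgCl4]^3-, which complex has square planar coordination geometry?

[PtCl2(acac)]^-

For [PtCl2(acac)]^-: Summing ligand charges against the −1 overall charge gives an oxidation state of +2 for platinum. Pt sits in group 10, so the d-electron count is 10 − 2 = 8. A 5d d⁸ ion has a large crystal-field splitting; square planar leaves the high-energy d_{x²−y²} orbital empty and maximises CFSE. → square planar.
For [AgCl4]^3-: Summing ligand charges against the −3 overall charge gives an oxidation state of +1 for silver. Silver is a group-11 element; Ag(I) is therefore d¹⁰. A d¹⁰ ion has no crystal-field stabilisation preference between square planar and tetrahedral, so four ligands adopt the sterically favoured tetrahedral geometry. → tetrahedral.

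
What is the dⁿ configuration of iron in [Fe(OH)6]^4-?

Each hydroxide is −1; balancing the −4 overall charge requires Fe(II).
Iron is a group-8 element; Fe(II) is therefore d⁶.

d6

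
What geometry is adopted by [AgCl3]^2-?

Ligand charges: each chloride is −1. With an overall charge of −2 the silver centre must be in the +1 oxidation state.
Ag sits in group 11, so the d-electron count is 11 − 1 = 10.
With 3 monodentate ligands the coordination number is 3.
Three ligands around a d¹⁰ centre minimise repulsion in a trigonal-planar arrangement.

trigonal planar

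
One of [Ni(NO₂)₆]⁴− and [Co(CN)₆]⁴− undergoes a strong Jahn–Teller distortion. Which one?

[Co(CN)₆]⁴−

[Ni(NO₂)₆]⁴−: Ligand charges: each nitro (N-bound nitrite) is −1. With an overall charge of −4 the nickel centre must be in the +2 oxidation state. Group 10 minus oxidation state 2 gives a d⁸ configuration. The d⁸ configuration leaves the e_g set evenly filled (or empty) — no strong Jahn–Teller driving force.
[Co(CN)₆]⁴−: Ligand charges: each cyanide is −1. With an overall charge of −4 the cobalt centre must be in the +2 oxidation state. Cobalt is a group-9 element; Co(II) is therefore d⁷. Cyanide is a strong-field ligand (high in the spectrochemical series) for a first-row metal, so the complex is low-spin. The t₂g⁶e_g¹ (low-spin) configuration has an unevenly filled e_g set; the Jahn–Teller theorem predicts a tetragonal distortion (typically axial elongation) to lift the degeneracy.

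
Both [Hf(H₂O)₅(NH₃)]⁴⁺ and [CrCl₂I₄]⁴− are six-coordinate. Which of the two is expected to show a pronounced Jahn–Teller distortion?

[CrCl₂I₄]⁴−

[Hf(H₂O)₅(NH₃)]⁴⁺: Water is neutral; ammonia is neutral; balancing the +4 overall charge requires Hf(IV). Hf sits in group 4, so the d-electron count is 4 − 4 = 0. The d⁰ configuration leaves the e_g set evenly filled (or empty) — no strong Jahn–Teller driving force.
[CrCl₂I₄]⁴−: Summing ligand charges against the −4 overall charge gives an oxidation state of +2 for chromium. Chromium is a group-6 element; Cr(II) is therefore d⁴. Chloride and iodide are weak-field ligands for a first-row metal, so the complex is high-spin. The t₂g³e_g¹ (high-spin) configuration has an unevenly filled e_g set; the Jahn–Teller theorem predicts a tetragonal distortion (typically axial elongation) to lift the degeneracy.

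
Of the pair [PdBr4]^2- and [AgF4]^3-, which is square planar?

For [PdBr4]^2-: Ligand charges: each bromide is −1. With an overall charge of −2 the palladium centre must be in the +2 oxidation state. Group 10 minus oxidation state 2 gives a d⁸ configuration. A 4d d⁸ ion has a large crystal-field splitting; square planar leaves the high-energy d_{x²−y²} orbital empty and maximises CFSE. → square planar.
For [AgF4]^3-: Each fluoride is −1; balancing the −3 overall charge requires Ag(I). Ag sits in group 11, so the d-electron count is 11 − 1 = 10. A d¹⁰ ion has no crystal-field stabilisation preference between square planar and tetrahedral, so four ligands adopt the sterically favoured tetrahedral geometry. → tetrahedral.

[PdBr4]^2-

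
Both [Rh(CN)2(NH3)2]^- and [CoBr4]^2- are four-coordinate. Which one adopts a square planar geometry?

For [Rh(CN)2(NH3)2]^-: Each cyanide is −1; ammonia is neutral; balancing the −1 overall charge requires Rh(I). Rh sits in group 9, so the d-electron count is 9 − 1 = 8. A 4d d⁸ ion has a large crystal-field splitting; square planar leaves the high-energy d_{x²−y²} orbital empty and maximises CFSE. → square planar.
For [CoBr4]^2-: Each bromide is −1; balancing the −2 overall charge requires Co(II). Cobalt is a group-9 element; Co(II) is therefore d⁷. For a high-spin 3d d⁷ ion with weak-field ligands the small Δₜ gives little square-planar CFSE advantage, so four ligands adopt the sterically favoured tetrahedral geometry. → tetrahedral.

[Rh(CN)2(NH3)2]^-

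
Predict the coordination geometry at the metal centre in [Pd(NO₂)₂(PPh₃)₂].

square planar

Each nitro (N-bound nitrite) is −1; triphenylphosphine is neutral; balancing the 0 overall charge requires Pd(II).
Group 10 minus oxidation state 2 gives a d⁸ configuration.
With 4 monodentate ligands the coordination number is 4.
A 4d d⁸ ion has a large crystal-field splitting; square planar leaves the high-energy d_{x²−y²} orbital empty and maximises CFSE.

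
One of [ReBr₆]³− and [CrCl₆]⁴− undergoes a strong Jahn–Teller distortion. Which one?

[ReBr₆]³−: Ligand charges: each bromide is −1. With an overall charge of −3 the rhenium centre must be in the +3 oxidation state. Group 7 minus oxidation state 3 gives a d⁴ configuration. A 5d ion has a large Δₒ and is invariably low-spin. The d⁴ configuration leaves the e_g set evenly filled (or empty) — no strong Jahn–Teller driving force.
[CrCl₆]⁴−: Summing ligand charges against the −4 overall charge gives an oxidation state of +2 for chromium. Chromium is a group-6 element; Cr(II) is therefore d⁴. Chloride is a weak-field ligand for a first-row metal, so the complex is high-spin. The t₂g³e_g¹ (high-spin) configuration has an unevenly filled e_g set; the Jahn–Teller theorem predicts a tetragonal distortion (typically axial elongation) to lift the degeneracy.

[CrCl₆]⁴−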